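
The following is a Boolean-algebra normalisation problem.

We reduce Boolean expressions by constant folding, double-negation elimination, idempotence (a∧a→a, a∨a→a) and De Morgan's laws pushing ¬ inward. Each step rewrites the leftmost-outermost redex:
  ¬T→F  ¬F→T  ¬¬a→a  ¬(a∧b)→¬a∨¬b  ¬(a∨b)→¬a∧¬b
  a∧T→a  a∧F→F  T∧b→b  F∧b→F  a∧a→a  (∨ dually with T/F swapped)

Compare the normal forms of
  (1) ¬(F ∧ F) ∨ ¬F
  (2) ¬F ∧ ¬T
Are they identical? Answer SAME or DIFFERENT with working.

Term A:
  start: ¬(F ∧ F) ∨ ¬F
  step 1: (¬F ∨ ¬F) ∨ ¬F
  step 2: ¬F ∨ ¬F
  step 3: ¬F
  step 4: T

Term B:
  start: ¬F ∧ ¬T
  step 1: T ∧ ¬T
  step 2: ¬T
  step 3: F

Answer: DIFFERENT — A ⇓ T, B ⇓ F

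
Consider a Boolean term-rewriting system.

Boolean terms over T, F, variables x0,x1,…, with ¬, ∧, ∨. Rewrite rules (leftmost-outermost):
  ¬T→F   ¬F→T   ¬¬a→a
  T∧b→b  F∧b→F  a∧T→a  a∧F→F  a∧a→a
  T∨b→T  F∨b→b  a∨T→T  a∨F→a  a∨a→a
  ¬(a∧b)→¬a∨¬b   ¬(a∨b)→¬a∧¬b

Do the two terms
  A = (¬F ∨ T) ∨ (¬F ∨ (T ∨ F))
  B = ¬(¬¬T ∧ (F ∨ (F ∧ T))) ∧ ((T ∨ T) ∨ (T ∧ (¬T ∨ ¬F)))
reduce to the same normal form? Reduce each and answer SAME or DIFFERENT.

Term A:
  start: (¬F ∨ T) ∨ (¬F ∨ (T ∨ F))
  [1] T ∨ (¬F ∨ (T ∨ F))
  [2] T

Term B:
  start: ¬(¬¬T ∧ (F ∨ (F ∧ T))) ∧ ((T ∨ T) ∨ (T ∧ (¬T ∨ ¬F)))
  [1] (¬¬¬T ∨ ¬(F ∨ (F ∧ T))) ∧ ((T ∨ T) ∨ (T ∧ (¬T ∨ ¬F)))
  [2] (¬T ∨ ¬(F ∨ (F ∧ T))) ∧ ((T ∨ T) ∨ (T ∧ (¬T ∨ ¬F)))
  [3] (F ∨ ¬(F ∨ (F ∧ T))) ∧ ((T ∨ T) ∨ (T ∧ (¬T ∨ ¬F)))
  [4] ¬(F ∨ (F ∧ T)) ∧ ((T ∨ T) ∨ (T ∧ (¬T ∨ ¬F)))
  [5] (¬F ∧ ¬(F ∧ T)) ∧ ((T ∨ T) ∨ (T ∧ (¬T ∨ ¬F)))
  [6] (T ∧ ¬(F ∧ T)) ∧ ((T ∨ T) ∨ (T ∧ (¬T ∨ ¬F)))
  [7] ¬(F ∧ T) ∧ ((T ∨ T) ∨ (T ∧ (¬T ∨ ¬F)))
  [8] (¬F ∨ ¬T) ∧ ((T ∨ T) ∨ (T ∧ (¬T ∨ ¬F)))
  [9] (T ∨ ¬T) ∧ ((T ∨ T) ∨ (T ∧ (¬T ∨ ¬F)))
  [10] T ∧ ((T ∨ T) ∨ (T ∧ (¬T ∨ ¬F)))
  [11] (T ∨ T) ∨ (T ∧ (¬T ∨ ¬F))
  [12] T ∨ (T ∧ (¬T ∨ ¬F))
  [13] T

Answer: SAME — A ⇓ T, B ⇓ T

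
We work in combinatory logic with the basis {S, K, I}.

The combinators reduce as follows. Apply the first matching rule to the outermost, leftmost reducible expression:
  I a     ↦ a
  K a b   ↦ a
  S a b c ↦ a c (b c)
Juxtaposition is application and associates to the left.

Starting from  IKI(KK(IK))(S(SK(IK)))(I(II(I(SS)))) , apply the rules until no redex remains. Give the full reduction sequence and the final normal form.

Answer: normal form = S(SKK)(SS)  (in 8 steps)

Derivation:
  start: IKI(KK(IK))(S(SK(IK)))(I(II(I(SS))))
  →1  KI(KK(IK))(S(SK(IK)))(I(II(I(SS))))
  →2  I(S(SK(IK)))(I(II(I(SS))))
  →3  S(SK(IK))(I(II(I(SS))))
  →4  S(SKK)(I(II(I(SS))))
  →5  S(SKK)(II(I(SS)))
  →6  S(SKK)(I(I(SS)))
  →7  S(SKK)(I(SS))
  →8  S(SKK)(SS)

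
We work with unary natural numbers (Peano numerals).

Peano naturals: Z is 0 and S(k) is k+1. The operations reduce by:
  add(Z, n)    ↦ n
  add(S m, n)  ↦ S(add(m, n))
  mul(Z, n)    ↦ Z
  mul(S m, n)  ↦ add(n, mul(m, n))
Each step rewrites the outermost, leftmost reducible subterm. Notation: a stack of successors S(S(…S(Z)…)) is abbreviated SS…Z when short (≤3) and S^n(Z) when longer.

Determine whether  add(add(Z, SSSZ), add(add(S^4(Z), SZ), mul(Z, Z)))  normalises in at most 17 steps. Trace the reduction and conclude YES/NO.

  start: add(add(Z, SSSZ), add(add(S^4(Z), SZ), mul(Z, Z)))
  →1  add(SSSZ, add(add(S^4(Z), SZ), mul(Z, Z)))
  →2  S(add(SSZ, add(add(S^4(Z), SZ), mul(Z, Z))))
  →3  S(S(add(SZ, add(add(S^4(Z), SZ), mul(Z, Z)))))
  →4  S(S(S(add(Z, add(add(S^4(Z), SZ), mul(Z, Z))))))
  →5  S(S(S(add(add(S^4(Z), SZ), mul(Z, Z)))))
  →6  S(S(S(add(S(add(SSSZ, SZ)), mul(Z, Z)))))
  →7  S(S(S(S(add(add(SSSZ, SZ), mul(Z, Z))))))
  →8  S(S(S(S(add(S(add(SSZ, SZ)), mul(Z, Z))))))
  →9  S(S(S(S(S(add(add(SSZ, SZ), mul(Z, Z)))))))
  →10  S(S(S(S(S(add(S(add(SZ, SZ)), mul(Z, Z)))))))
  →11  S(S(S(S(S(S(add(add(SZ, SZ), mul(Z, Z))))))))
  →12  S(S(S(S(S(S(add(S(add(Z, SZ)), mul(Z, Z))))))))
  →13  S(S(S(S(S(S(S(add(add(Z, SZ), mul(Z, Z)))))))))
  →14  S(S(S(S(S(S(S(add(SZ, mul(Z, Z)))))))))
  →15  S(S(S(S(S(S(S(S(add(Z, mul(Z, Z))))))))))
  →16  S(S(S(S(S(S(S(S(mul(Z, Z)))))))))
  →17  S^8(Z)

Answer: YES — reaches normal form S^8(Z) in 17 ≤ 17 steps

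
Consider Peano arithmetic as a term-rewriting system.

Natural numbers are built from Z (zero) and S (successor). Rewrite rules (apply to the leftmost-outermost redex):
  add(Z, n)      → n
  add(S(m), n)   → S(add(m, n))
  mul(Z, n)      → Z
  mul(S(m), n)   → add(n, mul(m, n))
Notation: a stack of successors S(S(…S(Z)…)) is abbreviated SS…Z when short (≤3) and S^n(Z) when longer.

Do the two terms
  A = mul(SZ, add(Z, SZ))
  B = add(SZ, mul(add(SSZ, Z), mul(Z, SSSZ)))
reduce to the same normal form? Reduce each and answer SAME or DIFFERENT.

Answer: SAME — A ⇓ SZ, B ⇓ SZ

Reduction:
Term A:
  start: mul(SZ, add(Z, SZ))
  →1  add(add(Z, SZ), mul(Z, add(Z, SZ)))
  →2  add(SZ, mul(Z, add(Z, SZ)))
  →3  S(add(Z, mul(Z, add(Z, SZ))))
  →4  S(mul(Z, add(Z, SZ)))
  →5  SZ

Term B:
  start: add(SZ, mul(add(SSZ, Z), mul(Z, SSSZ)))
  →1  S(add(Z, mul(add(SSZ, Z), mul(Z, SSSZ))))
  →2  S(mul(add(SSZ, Z), mul(Z, SSSZ)))
  →3  S(mul(S(add(SZ, Z)), mul(Z, SSSZ)))
  →4  S(add(mul(Z, SSSZ), mul(add(SZ, Z), mul(Z, SSSZ))))
  →5  S(add(Z, mul(add(SZ, Z), mul(Z, SSSZ))))
  →6  S(mul(add(SZ, Z), mul(Z, SSSZ)))
  →7  S(mul(S(add(Z, Z)), mul(Z, SSSZ)))
  →8  S(add(mul(Z, SSSZ), mul(add(Z, Z), mul(Z, SSSZ))))
  →9  S(add(Z, mul(add(Z, Z), mul(Z, SSSZ))))
  →10  S(mul(add(Z, Z), mul(Z, SSSZ)))
  →11  S(mul(Z, mul(Z, SSSZ)))
  →12  SZ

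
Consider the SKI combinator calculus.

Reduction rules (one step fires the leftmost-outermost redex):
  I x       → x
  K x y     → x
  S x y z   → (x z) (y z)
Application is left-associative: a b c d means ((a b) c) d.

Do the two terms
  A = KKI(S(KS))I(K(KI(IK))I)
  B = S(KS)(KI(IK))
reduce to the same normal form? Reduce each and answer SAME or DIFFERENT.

Term A:
  start: KKI(S(KS))I(K(KI(IK))I)
  →1  K(S(KS))I(K(KI(IK))I)
  →2  S(KS)(K(KI(IK))I)
  →3  S(KS)(KI(IK))
  →4  S(KS)I

Term B:
  start: S(KS)(KI(IK))
  →1  S(KS)I

Answer: SAME — A ⇓ S(KS)I, B ⇓ S(KS)I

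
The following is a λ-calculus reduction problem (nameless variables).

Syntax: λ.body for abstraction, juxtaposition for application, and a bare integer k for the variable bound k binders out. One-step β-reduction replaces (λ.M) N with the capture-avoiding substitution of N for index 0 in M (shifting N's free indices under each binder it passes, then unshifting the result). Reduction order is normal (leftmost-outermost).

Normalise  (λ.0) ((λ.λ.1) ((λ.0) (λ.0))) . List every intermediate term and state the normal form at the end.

  start: (λ.0) ((λ.λ.1) ((λ.0) (λ.0)))
  step 1: (λ.λ.1) ((λ.0) (λ.0))
  step 2: λ.(λ.0) (λ.0)
  step 3: λ.λ.0

Answer: normal form = λ.λ.0  (in 3 steps)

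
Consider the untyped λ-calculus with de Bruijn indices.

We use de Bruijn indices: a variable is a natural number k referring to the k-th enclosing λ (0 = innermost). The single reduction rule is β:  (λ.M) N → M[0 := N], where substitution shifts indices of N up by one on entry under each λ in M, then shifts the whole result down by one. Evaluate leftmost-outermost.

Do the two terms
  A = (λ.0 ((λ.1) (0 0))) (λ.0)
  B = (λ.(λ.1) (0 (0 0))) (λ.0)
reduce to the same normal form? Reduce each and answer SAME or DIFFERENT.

Term A:
  start: (λ.0 ((λ.1) (0 0))) (λ.0)
  step 1: (λ.0) ((λ.λ.0) ((λ.0) (λ.0)))
  step 2: (λ.λ.0) ((λ.0) (λ.0))
  step 3: λ.0

Term B:
  start: (λ.(λ.1) (0 (0 0))) (λ.0)
  step 1: (λ.λ.0) ((λ.0) ((λ.0) (λ.0)))
  step 2: λ.0

Answer: SAME — A ⇓ λ.0, B ⇓ λ.0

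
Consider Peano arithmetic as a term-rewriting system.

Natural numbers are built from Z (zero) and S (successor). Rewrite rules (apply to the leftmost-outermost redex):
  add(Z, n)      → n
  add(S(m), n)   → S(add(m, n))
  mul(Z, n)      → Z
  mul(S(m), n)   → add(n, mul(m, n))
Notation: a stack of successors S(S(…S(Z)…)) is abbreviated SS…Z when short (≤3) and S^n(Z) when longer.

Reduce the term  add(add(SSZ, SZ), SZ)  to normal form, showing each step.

  start: add(add(SSZ, SZ), SZ)
  step 1: add(S(add(SZ, SZ)), SZ)
  step 2: S(add(add(SZ, SZ), SZ))
  step 3: S(add(S(add(Z, SZ)), SZ))
  step 4: S(S(add(add(Z, SZ), SZ)))
  step 5: S(S(add(SZ, SZ)))
  step 6: S(S(S(add(Z, SZ))))
  step 7: S^4(Z)

Answer: normal form = S^4(Z)  (in 7 steps)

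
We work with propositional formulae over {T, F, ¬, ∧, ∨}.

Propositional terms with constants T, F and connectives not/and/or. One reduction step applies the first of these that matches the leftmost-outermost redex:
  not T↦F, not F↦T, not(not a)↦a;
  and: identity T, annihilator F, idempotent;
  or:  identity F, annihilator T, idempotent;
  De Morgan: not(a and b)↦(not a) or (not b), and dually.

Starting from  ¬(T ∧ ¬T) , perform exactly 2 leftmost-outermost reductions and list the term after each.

Answer: after 2 steps: F ∨ ¬¬T

Reduction:
  start: ¬(T ∧ ¬T)
  →1  ¬T ∨ ¬¬T
  →2  F ∨ ¬¬T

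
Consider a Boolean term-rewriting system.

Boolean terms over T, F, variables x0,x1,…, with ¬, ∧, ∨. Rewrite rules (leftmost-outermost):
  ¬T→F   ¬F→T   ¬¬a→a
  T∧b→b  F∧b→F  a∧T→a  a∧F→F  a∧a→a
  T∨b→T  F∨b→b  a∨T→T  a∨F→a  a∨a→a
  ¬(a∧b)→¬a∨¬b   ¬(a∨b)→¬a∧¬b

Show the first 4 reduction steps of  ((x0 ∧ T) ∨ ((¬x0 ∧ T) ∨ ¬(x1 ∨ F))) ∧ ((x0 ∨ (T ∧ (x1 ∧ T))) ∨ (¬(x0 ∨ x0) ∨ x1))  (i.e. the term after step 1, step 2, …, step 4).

  start: ((x0 ∧ T) ∨ ((¬x0 ∧ T) ∨ ¬(x1 ∨ F))) ∧ ((x0 ∨ (T ∧ (x1 ∧ T))) ∨ (¬(x0 ∨ x0) ∨ x1))
  step 1: (x0 ∨ ((¬x0 ∧ T) ∨ ¬(x1 ∨ F))) ∧ ((x0 ∨ (T ∧ (x1 ∧ T))) ∨ (¬(x0 ∨ x0) ∨ x1))
  step 2: (x0 ∨ (¬x0 ∨ ¬(x1 ∨ F))) ∧ ((x0 ∨ (T ∧ (x1 ∧ T))) ∨ (¬(x0 ∨ x0) ∨ x1))
  step 3: (x0 ∨ (¬x0 ∨ (¬x1 ∧ ¬F))) ∧ ((x0 ∨ (T ∧ (x1 ∧ T))) ∨ (¬(x0 ∨ x0) ∨ x1))
  step 4: (x0 ∨ (¬x0 ∨ (¬x1 ∧ T))) ∧ ((x0 ∨ (T ∧ (x1 ∧ T))) ∨ (¬(x0 ∨ x0) ∨ x1))

Answer: after 4 steps: (x0 ∨ (¬x0 ∨ (¬x1 ∧ T))) ∧ ((x0 ∨ (T ∧ (x1 ∧ T))) ∨ (¬(x0 ∨ x0) ∨ x1))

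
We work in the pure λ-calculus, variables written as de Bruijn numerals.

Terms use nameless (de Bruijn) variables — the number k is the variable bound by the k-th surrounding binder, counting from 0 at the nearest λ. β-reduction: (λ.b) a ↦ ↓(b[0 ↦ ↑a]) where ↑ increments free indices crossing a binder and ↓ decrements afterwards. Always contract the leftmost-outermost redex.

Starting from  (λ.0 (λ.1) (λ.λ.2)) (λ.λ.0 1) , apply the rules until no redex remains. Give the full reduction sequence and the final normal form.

  start: (λ.0 (λ.1) (λ.λ.2)) (λ.λ.0 1)
  →1  (λ.λ.0 1) (λ.λ.λ.0 1) (λ.λ.λ.λ.0 1)
  →2  (λ.0 (λ.λ.λ.0 1)) (λ.λ.λ.λ.0 1)
  →3  (λ.λ.λ.λ.0 1) (λ.λ.λ.0 1)
  →4  λ.λ.λ.0 1

Answer: normal form = λ.λ.λ.0 1  (in 4 steps)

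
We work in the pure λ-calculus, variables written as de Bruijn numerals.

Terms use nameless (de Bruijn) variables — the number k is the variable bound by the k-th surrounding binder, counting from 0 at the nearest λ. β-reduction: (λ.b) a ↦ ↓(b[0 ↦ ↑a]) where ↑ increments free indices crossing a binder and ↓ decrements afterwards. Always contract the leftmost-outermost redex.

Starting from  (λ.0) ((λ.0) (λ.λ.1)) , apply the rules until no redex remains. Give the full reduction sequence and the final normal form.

  start: (λ.0) ((λ.0) (λ.λ.1))
  [1] (λ.0) (λ.λ.1)
  [2] λ.λ.1

Answer: normal form = λ.λ.1  (in 2 steps)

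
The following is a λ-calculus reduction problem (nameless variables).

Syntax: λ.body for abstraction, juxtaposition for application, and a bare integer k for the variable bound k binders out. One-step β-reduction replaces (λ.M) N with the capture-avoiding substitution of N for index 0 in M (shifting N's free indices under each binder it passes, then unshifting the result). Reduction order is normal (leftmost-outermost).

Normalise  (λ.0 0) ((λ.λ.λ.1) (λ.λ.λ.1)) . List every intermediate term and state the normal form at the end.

Answer: normal form = λ.λ.λ.1  (in 4 steps)

Working:
  start: (λ.0 0) ((λ.λ.λ.1) (λ.λ.λ.1))
  step 1: (λ.λ.λ.1) (λ.λ.λ.1) ((λ.λ.λ.1) (λ.λ.λ.1))
  step 2: (λ.λ.1) ((λ.λ.λ.1) (λ.λ.λ.1))
  step 3: λ.(λ.λ.λ.1) (λ.λ.λ.1)
  step 4: λ.λ.λ.1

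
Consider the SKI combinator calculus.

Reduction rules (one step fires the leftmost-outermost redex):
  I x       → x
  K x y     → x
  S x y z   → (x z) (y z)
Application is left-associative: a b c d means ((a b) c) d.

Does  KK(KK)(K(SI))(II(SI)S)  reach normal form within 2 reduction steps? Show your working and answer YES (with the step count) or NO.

Answer: YES — reaches normal form K(SI) in 2 ≤ 2 steps

Working:
  start: KK(KK)(K(SI))(II(SI)S)
  →1  K(K(SI))(II(SI)S)
  →2  K(SI)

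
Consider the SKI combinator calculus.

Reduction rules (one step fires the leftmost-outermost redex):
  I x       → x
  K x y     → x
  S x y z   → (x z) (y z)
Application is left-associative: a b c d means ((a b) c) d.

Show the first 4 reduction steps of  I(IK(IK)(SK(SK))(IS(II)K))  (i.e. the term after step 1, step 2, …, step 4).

Answer: after 4 steps: K(IS(II)K)

Reduction:
  start: I(IK(IK)(SK(SK))(IS(II)K))
  step 1: IK(IK)(SK(SK))(IS(II)K)
  step 2: K(IK)(SK(SK))(IS(II)K)
  step 3: IK(IS(II)K)
  step 4: K(IS(II)K)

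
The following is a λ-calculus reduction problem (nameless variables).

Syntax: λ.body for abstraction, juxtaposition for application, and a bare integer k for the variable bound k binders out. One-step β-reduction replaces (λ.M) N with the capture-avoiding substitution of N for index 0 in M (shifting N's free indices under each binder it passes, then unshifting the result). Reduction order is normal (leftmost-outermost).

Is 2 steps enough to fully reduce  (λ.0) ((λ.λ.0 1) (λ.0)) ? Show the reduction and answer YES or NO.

  start: (λ.0) ((λ.λ.0 1) (λ.0))
  →1  (λ.λ.0 1) (λ.0)
  →2  λ.0 (λ.0)

Answer: YES — reaches normal form λ.0 (λ.0) in 2 ≤ 2 steps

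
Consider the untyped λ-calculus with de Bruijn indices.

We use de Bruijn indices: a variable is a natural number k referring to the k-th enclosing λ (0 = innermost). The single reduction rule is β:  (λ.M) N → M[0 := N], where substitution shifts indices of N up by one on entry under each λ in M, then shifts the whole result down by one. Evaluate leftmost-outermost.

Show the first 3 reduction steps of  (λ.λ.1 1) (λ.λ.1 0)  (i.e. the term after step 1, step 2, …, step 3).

  start: (λ.λ.1 1) (λ.λ.1 0)
  [1] λ.(λ.λ.1 0) (λ.λ.1 0)
  [2] λ.λ.(λ.λ.1 0) 0
  [3] λ.λ.λ.1 0

Answer: after 3 steps: λ.λ.λ.1 0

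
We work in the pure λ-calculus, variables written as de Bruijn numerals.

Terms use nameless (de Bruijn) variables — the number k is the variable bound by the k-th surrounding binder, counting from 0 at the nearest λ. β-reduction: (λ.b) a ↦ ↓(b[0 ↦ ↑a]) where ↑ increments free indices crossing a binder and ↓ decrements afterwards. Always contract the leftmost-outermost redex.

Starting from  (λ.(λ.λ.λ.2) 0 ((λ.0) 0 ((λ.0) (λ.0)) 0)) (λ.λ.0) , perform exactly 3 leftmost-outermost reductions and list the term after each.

  start: (λ.(λ.λ.λ.2) 0 ((λ.0) 0 ((λ.0) (λ.0)) 0)) (λ.λ.0)
  step 1: (λ.λ.λ.2) (λ.λ.0) ((λ.0) (λ.λ.0) ((λ.0) (λ.0)) (λ.λ.0))
  step 2: (λ.λ.λ.λ.0) ((λ.0) (λ.λ.0) ((λ.0) (λ.0)) (λ.λ.0))
  step 3: λ.λ.λ.0

Answer: after 3 steps: λ.λ.λ.0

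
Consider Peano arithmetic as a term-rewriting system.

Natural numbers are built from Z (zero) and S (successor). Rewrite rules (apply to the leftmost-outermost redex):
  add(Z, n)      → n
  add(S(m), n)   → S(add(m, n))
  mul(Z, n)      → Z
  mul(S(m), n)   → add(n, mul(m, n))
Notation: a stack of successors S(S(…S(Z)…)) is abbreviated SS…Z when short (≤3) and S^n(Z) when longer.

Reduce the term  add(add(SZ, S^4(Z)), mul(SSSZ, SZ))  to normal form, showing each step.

  start: add(add(SZ, S^4(Z)), mul(SSSZ, SZ))
  [1] add(S(add(Z, S^4(Z))), mul(SSSZ, SZ))
  [2] S(add(add(Z, S^4(Z)), mul(SSSZ, SZ)))
  [3] S(add(S^4(Z), mul(SSSZ, SZ)))
  [4] S(S(add(SSSZ, mul(SSSZ, SZ))))
  [5] S(S(S(add(SSZ, mul(SSSZ, SZ)))))
  [6] S(S(S(S(add(SZ, mul(SSSZ, SZ))))))
  [7] S(S(S(S(S(add(Z, mul(SSSZ, SZ)))))))
  [8] S(S(S(S(S(mul(SSSZ, SZ))))))
  [9] S(S(S(S(S(add(SZ, mul(SSZ, SZ)))))))
  [10] S(S(S(S(S(S(add(Z, mul(SSZ, SZ))))))))
  [11] S(S(S(S(S(S(mul(SSZ, SZ)))))))
  [12] S(S(S(S(S(S(add(SZ, mul(SZ, SZ))))))))
  [13] S(S(S(S(S(S(S(add(Z, mul(SZ, SZ)))))))))
  [14] S(S(S(S(S(S(S(mul(SZ, SZ))))))))
  [15] S(S(S(S(S(S(S(add(SZ, mul(Z, SZ)))))))))
  [16] S(S(S(S(S(S(S(S(add(Z, mul(Z, SZ))))))))))
  [17] S(S(S(S(S(S(S(S(mul(Z, SZ)))))))))
  [18] S^8(Z)

Answer: normal form = S^8(Z)  (in 18 steps)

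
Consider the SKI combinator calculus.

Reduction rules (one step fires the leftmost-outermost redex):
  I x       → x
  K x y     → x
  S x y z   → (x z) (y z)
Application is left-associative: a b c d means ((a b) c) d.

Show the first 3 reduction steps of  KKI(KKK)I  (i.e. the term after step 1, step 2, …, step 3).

  start: KKI(KKK)I
  [1] K(KKK)I
  [2] KKK
  [3] K

Answer: after 3 steps: K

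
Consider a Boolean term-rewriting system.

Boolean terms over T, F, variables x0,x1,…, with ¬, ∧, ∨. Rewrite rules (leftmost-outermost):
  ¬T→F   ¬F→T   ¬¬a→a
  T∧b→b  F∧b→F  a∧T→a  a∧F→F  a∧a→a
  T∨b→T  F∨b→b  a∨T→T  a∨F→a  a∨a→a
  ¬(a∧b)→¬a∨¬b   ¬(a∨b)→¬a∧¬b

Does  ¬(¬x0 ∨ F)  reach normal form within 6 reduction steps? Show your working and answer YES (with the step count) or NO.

  start: ¬(¬x0 ∨ F)
  →1  ¬¬x0 ∧ ¬F
  →2  x0 ∧ ¬F
  →3  x0 ∧ T
  →4  x0

Answer: YES — reaches normal form x0 in 4 ≤ 6 steps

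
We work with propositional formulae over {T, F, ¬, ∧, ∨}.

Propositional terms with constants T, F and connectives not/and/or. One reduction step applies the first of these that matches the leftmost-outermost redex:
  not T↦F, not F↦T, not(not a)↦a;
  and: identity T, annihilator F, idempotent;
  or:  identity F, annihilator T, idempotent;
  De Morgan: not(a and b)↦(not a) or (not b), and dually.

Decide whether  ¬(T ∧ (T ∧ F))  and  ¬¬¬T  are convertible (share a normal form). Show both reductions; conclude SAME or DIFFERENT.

Answer: DIFFERENT — A ⇓ T, B ⇓ F

Derivation:
Term A:
  start: ¬(T ∧ (T ∧ F))
  step 1: ¬T ∨ ¬(T ∧ F)
  step 2: F ∨ ¬(T ∧ F)
  step 3: ¬(T ∧ F)
  step 4: ¬T ∨ ¬F
  step 5: F ∨ ¬F
  step 6: ¬F
  step 7: T

Term B:
  start: ¬¬¬T
  step 1: ¬T
  step 2: F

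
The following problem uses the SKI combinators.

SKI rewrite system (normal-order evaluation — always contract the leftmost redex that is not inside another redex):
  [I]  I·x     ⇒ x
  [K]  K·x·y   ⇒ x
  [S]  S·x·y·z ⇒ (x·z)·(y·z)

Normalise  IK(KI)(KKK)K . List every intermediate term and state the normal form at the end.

  start: IK(KI)(KKK)K
  [1] K(KI)(KKK)K
  [2] KIK
  [3] I

Answer: normal form = I  (in 3 steps)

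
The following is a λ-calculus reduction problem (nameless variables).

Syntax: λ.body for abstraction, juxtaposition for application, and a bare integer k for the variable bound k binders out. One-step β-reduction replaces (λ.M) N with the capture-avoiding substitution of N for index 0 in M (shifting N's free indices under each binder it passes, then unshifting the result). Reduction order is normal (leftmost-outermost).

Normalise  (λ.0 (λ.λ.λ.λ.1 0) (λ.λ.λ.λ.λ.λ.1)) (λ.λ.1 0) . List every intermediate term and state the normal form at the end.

Answer: normal form = λ.λ.λ.1 0  (in 4 steps)

Reduction:
  start: (λ.0 (λ.λ.λ.λ.1 0) (λ.λ.λ.λ.λ.λ.1)) (λ.λ.1 0)
  [1] (λ.λ.1 0) (λ.λ.λ.λ.1 0) (λ.λ.λ.λ.λ.λ.1)
  [2] (λ.(λ.λ.λ.λ.1 0) 0) (λ.λ.λ.λ.λ.λ.1)
  [3] (λ.λ.λ.λ.1 0) (λ.λ.λ.λ.λ.λ.1)
  [4] λ.λ.λ.1 0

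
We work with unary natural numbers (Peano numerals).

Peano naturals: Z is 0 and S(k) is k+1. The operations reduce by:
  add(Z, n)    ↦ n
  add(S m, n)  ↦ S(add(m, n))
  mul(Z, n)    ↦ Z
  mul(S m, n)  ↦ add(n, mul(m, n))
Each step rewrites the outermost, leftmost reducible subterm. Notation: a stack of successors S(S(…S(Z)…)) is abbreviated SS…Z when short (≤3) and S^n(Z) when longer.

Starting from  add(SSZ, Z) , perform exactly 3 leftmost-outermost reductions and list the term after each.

Answer: after 3 steps: SSZ

Derivation:
  start: add(SSZ, Z)
  [1] S(add(SZ, Z))
  [2] S(S(add(Z, Z)))
  [3] SSZ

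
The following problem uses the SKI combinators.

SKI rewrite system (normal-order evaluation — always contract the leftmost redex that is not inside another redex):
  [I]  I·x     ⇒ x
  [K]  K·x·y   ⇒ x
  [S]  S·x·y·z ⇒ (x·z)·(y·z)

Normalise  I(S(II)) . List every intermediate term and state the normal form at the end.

  start: I(S(II))
  step 1: S(II)
  step 2: SI

Answer: normal form = SI  (in 2 steps)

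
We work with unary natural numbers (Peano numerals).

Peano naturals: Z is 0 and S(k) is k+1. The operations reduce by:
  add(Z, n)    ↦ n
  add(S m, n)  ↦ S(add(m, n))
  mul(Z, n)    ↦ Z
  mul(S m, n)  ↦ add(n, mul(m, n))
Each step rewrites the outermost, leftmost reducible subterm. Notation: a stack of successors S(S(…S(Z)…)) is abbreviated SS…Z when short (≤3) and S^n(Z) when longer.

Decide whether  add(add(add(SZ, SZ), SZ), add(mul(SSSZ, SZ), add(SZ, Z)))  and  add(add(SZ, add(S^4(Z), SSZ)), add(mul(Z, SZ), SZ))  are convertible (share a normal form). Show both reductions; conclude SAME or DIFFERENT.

Answer: DIFFERENT — A ⇓ S^7(Z), B ⇓ S^8(Z)

Derivation:
Term A:
  start: add(add(add(SZ, SZ), SZ), add(mul(SSSZ, SZ), add(SZ, Z)))
  step 1: add(add(S(add(Z, SZ)), SZ), add(mul(SSSZ, SZ), add(SZ, Z)))
  step 2: add(S(add(add(Z, SZ), SZ)), add(mul(SSSZ, SZ), add(SZ, Z)))
  step 3: S(add(add(add(Z, SZ), SZ), add(mul(SSSZ, SZ), add(SZ, Z))))
  step 4: S(add(add(SZ, SZ), add(mul(SSSZ, SZ), add(SZ, Z))))
  step 5: S(add(S(add(Z, SZ)), add(mul(SSSZ, SZ), add(SZ, Z))))
  step 6: S(S(add(add(Z, SZ), add(mul(SSSZ, SZ), add(SZ, Z)))))
  step 7: S(S(add(SZ, add(mul(SSSZ, SZ), add(SZ, Z)))))
  step 8: S(S(S(add(Z, add(mul(SSSZ, SZ), add(SZ, Z))))))
  step 9: S(S(S(add(mul(SSSZ, SZ), add(SZ, Z)))))
  step 10: S(S(S(add(add(SZ, mul(SSZ, SZ)), add(SZ, Z)))))
  step 11: S(S(S(add(S(add(Z, mul(SSZ, SZ))), add(SZ, Z)))))
  step 12: S(S(S(S(add(add(Z, mul(SSZ, SZ)), add(SZ, Z))))))
  step 13: S(S(S(S(add(mul(SSZ, SZ), add(SZ, Z))))))
  step 14: S(S(S(S(add(add(SZ, mul(SZ, SZ)), add(SZ, Z))))))
  step 15: S(S(S(S(add(S(add(Z, mul(SZ, SZ))), add(SZ, Z))))))
  step 16: S(S(S(S(S(add(add(Z, mul(SZ, SZ)), add(SZ, Z)))))))
  step 17: S(S(S(S(S(add(mul(SZ, SZ), add(SZ, Z)))))))
  step 18: S(S(S(S(S(add(add(SZ, mul(Z, SZ)), add(SZ, Z)))))))
  step 19: S(S(S(S(S(add(S(add(Z, mul(Z, SZ))), add(SZ, Z)))))))
  step 20: S(S(S(S(S(S(add(add(Z, mul(Z, SZ)), add(SZ, Z))))))))
  step 21: S(S(S(S(S(S(add(mul(Z, SZ), add(SZ, Z))))))))
  step 22: S(S(S(S(S(S(add(Z, add(SZ, Z))))))))
  step 23: S(S(S(S(S(S(add(SZ, Z)))))))
  step 24: S(S(S(S(S(S(S(add(Z, Z))))))))
  step 25: S^7(Z)

Term B:
  start: add(add(SZ, add(S^4(Z), SSZ)), add(mul(Z, SZ), SZ))
  step 1: add(S(add(Z, add(S^4(Z), SSZ))), add(mul(Z, SZ), SZ))
  step 2: S(add(add(Z, add(S^4(Z), SSZ)), add(mul(Z, SZ), SZ)))
  step 3: S(add(add(S^4(Z), SSZ), add(mul(Z, SZ), SZ)))
  step 4: S(add(S(add(SSSZ, SSZ)), add(mul(Z, SZ), SZ)))
  step 5: S(S(add(add(SSSZ, SSZ), add(mul(Z, SZ), SZ))))
  step 6: S(S(add(S(add(SSZ, SSZ)), add(mul(Z, SZ), SZ))))
  step 7: S(S(S(add(add(SSZ, SSZ), add(mul(Z, SZ), SZ)))))
  step 8: S(S(S(add(S(add(SZ, SSZ)), add(mul(Z, SZ), SZ)))))
  step 9: S(S(S(S(add(add(SZ, SSZ), add(mul(Z, SZ), SZ))))))
  step 10: S(S(S(S(add(S(add(Z, SSZ)), add(mul(Z, SZ), SZ))))))
  step 11: S(S(S(S(S(add(add(Z, SSZ), add(mul(Z, SZ), SZ)))))))
  step 12: S(S(S(S(S(add(SSZ, add(mul(Z, SZ), SZ)))))))
  step 13: S(S(S(S(S(S(add(SZ, add(mul(Z, SZ), SZ))))))))
  step 14: S(S(S(S(S(S(S(add(Z, add(mul(Z, SZ), SZ)))))))))
  step 15: S(S(S(S(S(S(S(add(mul(Z, SZ), SZ))))))))
  step 16: S(S(S(S(S(S(S(add(Z, SZ))))))))
  step 17: S^8(Z)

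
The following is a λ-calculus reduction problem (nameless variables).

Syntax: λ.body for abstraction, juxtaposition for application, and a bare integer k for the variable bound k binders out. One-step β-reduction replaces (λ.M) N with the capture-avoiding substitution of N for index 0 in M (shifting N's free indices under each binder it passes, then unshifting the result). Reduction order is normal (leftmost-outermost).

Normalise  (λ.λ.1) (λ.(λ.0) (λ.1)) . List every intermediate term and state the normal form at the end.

Answer: normal form = λ.λ.λ.1  (in 2 steps)

Derivation:
  start: (λ.λ.1) (λ.(λ.0) (λ.1))
  step 1: λ.λ.(λ.0) (λ.1)
  step 2: λ.λ.λ.1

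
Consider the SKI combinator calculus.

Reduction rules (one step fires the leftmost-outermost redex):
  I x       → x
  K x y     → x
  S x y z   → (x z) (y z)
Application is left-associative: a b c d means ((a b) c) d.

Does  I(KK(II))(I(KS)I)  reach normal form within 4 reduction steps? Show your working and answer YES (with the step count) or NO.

  start: I(KK(II))(I(KS)I)
  →1  KK(II)(I(KS)I)
  →2  K(I(KS)I)
  →3  K(KSI)
  →4  KS

Answer: YES — reaches normal form KS in 4 ≤ 4 steps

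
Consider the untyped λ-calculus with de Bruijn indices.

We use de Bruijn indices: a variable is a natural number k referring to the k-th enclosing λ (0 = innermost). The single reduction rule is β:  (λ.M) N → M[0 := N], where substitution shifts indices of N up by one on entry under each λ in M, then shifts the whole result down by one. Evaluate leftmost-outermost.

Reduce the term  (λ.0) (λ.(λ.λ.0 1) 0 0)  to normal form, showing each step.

Answer: normal form = λ.0 0  (in 3 steps)

Reduction:
  start: (λ.0) (λ.(λ.λ.0 1) 0 0)
  →1  λ.(λ.λ.0 1) 0 0
  →2  λ.(λ.0 1) 0
  →3  λ.0 0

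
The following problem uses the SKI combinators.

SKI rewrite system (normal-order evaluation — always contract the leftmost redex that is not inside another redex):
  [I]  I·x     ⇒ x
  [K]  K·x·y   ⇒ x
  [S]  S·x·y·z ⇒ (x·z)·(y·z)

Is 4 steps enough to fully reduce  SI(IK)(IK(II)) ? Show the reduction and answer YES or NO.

  start: SI(IK)(IK(II))
  step 1: I(IK(II))(IK(IK(II)))
  step 2: IK(II)(IK(IK(II)))
  step 3: K(II)(IK(IK(II)))
  step 4: II

Answer: NO — after 4 steps the term is II, not yet normal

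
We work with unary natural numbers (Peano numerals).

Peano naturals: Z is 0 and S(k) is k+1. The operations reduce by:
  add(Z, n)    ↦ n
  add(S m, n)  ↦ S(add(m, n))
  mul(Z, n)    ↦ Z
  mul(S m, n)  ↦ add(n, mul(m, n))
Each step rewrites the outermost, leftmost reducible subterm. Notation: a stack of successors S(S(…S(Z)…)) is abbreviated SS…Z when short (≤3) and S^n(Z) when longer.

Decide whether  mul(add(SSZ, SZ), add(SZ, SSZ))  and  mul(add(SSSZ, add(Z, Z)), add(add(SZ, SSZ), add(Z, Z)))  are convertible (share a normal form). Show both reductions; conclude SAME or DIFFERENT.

Term A:
  start: mul(add(SSZ, SZ), add(SZ, SSZ))
  →1  mul(S(add(SZ, SZ)), add(SZ, SSZ))
  →2  add(add(SZ, SSZ), mul(add(SZ, SZ), add(SZ, SSZ)))
  →3  add(S(add(Z, SSZ)), mul(add(SZ, SZ), add(SZ, SSZ)))
  →4  S(add(add(Z, SSZ), mul(add(SZ, SZ), add(SZ, SSZ))))
  →5  S(add(SSZ, mul(add(SZ, SZ), add(SZ, SSZ))))
  →6  S(S(add(SZ, mul(add(SZ, SZ), add(SZ, SSZ)))))
  →7  S(S(S(add(Z, mul(add(SZ, SZ), add(SZ, SSZ))))))
  →8  S(S(S(mul(add(SZ, SZ), add(SZ, SSZ)))))
  →9  S(S(S(mul(S(add(Z, SZ)), add(SZ, SSZ)))))
  →10  S(S(S(add(add(SZ, SSZ), mul(add(Z, SZ), add(SZ, SSZ))))))
  →11  S(S(S(add(S(add(Z, SSZ)), mul(add(Z, SZ), add(SZ, SSZ))))))
  →12  S(S(S(S(add(add(Z, SSZ), mul(add(Z, SZ), add(SZ, SSZ)))))))
  →13  S(S(S(S(add(SSZ, mul(add(Z, SZ), add(SZ, SSZ)))))))
  →14  S(S(S(S(S(add(SZ, mul(add(Z, SZ), add(SZ, SSZ))))))))
  →15  S(S(S(S(S(S(add(Z, mul(add(Z, SZ), add(SZ, SSZ)))))))))
  →16  S(S(S(S(S(S(mul(add(Z, SZ), add(SZ, SSZ))))))))
  →17  S(S(S(S(S(S(mul(SZ, add(SZ, SSZ))))))))
  →18  S(S(S(S(S(S(add(add(SZ, SSZ), mul(Z, add(SZ, SSZ)))))))))
  →19  S(S(S(S(S(S(add(S(add(Z, SSZ)), mul(Z, add(SZ, SSZ)))))))))
  →20  S(S(S(S(S(S(S(add(add(Z, SSZ), mul(Z, add(SZ, SSZ))))))))))
  →21  S(S(S(S(S(S(S(add(SSZ, mul(Z, add(SZ, SSZ))))))))))
  →22  S(S(S(S(S(S(S(S(add(SZ, mul(Z, add(SZ, SSZ)))))))))))
  →23  S(S(S(S(S(S(S(S(S(add(Z, mul(Z, add(SZ, SSZ))))))))))))
  →24  S(S(S(S(S(S(S(S(S(mul(Z, add(SZ, SSZ)))))))))))
  →25  S^9(Z)

Term B:
  start: mul(add(SSSZ, add(Z, Z)), add(add(SZ, SSZ), add(Z, Z)))
  →1  mul(S(add(SSZ, add(Z, Z))), add(add(SZ, SSZ), add(Z, Z)))
  →2  add(add(add(SZ, SSZ), add(Z, Z)), mul(add(SSZ, add(Z, Z)), add(add(SZ, SSZ), add(Z, Z))))
  →3  add(add(S(add(Z, SSZ)), add(Z, Z)), mul(add(SSZ, add(Z, Z)), add(add(SZ, SSZ), add(Z, Z))))
  →4  add(S(add(add(Z, SSZ), add(Z, Z))), mul(add(SSZ, add(Z, Z)), add(add(SZ, SSZ), add(Z, Z))))
  →5  S(add(add(add(Z, SSZ), add(Z, Z)), mul(add(SSZ, add(Z, Z)), add(add(SZ, SSZ), add(Z, Z)))))
  →6  S(add(add(SSZ, add(Z, Z)), mul(add(SSZ, add(Z, Z)), add(add(SZ, SSZ), add(Z, Z)))))
  →7  S(add(S(add(SZ, add(Z, Z))), mul(add(SSZ, add(Z, Z)), add(add(SZ, SSZ), add(Z, Z)))))
  →8  S(S(add(add(SZ, add(Z, Z)), mul(add(SSZ, add(Z, Z)), add(add(SZ, SSZ), add(Z, Z))))))
  →9  S(S(add(S(add(Z, add(Z, Z))), mul(add(SSZ, add(Z, Z)), add(add(SZ, SSZ), add(Z, Z))))))
  →10  S(S(S(add(add(Z, add(Z, Z)), mul(add(SSZ, add(Z, Z)), add(add(SZ, SSZ), add(Z, Z)))))))
  →11  S(S(S(add(add(Z, Z), mul(add(SSZ, add(Z, Z)), add(add(SZ, SSZ), add(Z, Z)))))))
  →12  S(S(S(add(Z, mul(add(SSZ, add(Z, Z)), add(add(SZ, SSZ), add(Z, Z)))))))
  →13  S(S(S(mul(add(SSZ, add(Z, Z)), add(add(SZ, SSZ), add(Z, Z))))))
  →14  S(S(S(mul(S(add(SZ, add(Z, Z))), add(add(SZ, SSZ), add(Z, Z))))))
  →15  S(S(S(add(add(add(SZ, SSZ), add(Z, Z)), mul(add(SZ, add(Z, Z)), add(add(SZ, SSZ), add(Z, Z)))))))
  →16  S(S(S(add(add(S(add(Z, SSZ)), add(Z, Z)), mul(add(SZ, add(Z, Z)), add(add(SZ, SSZ), add(Z, Z)))))))
  →17  S(S(S(add(S(add(add(Z, SSZ), add(Z, Z))), mul(add(SZ, add(Z, Z)), add(add(SZ, SSZ), add(Z, Z)))))))
  →18  S(S(S(S(add(add(add(Z, SSZ), add(Z, Z)), mul(add(SZ, add(Z, Z)), add(add(SZ, SSZ), add(Z, Z))))))))
  →19  S(S(S(S(add(add(SSZ, add(Z, Z)), mul(add(SZ, add(Z, Z)), add(add(SZ, SSZ), add(Z, Z))))))))
  →20  S(S(S(S(add(S(add(SZ, add(Z, Z))), mul(add(SZ, add(Z, Z)), add(add(SZ, SSZ), add(Z, Z))))))))
  →21  S(S(S(S(S(add(add(SZ, add(Z, Z)), mul(add(SZ, add(Z, Z)), add(add(SZ, SSZ), add(Z, Z)))))))))
  →22  S(S(S(S(S(add(S(add(Z, add(Z, Z))), mul(add(SZ, add(Z, Z)), add(add(SZ, SSZ), add(Z, Z)))))))))
  →23  S(S(S(S(S(S(add(add(Z, add(Z, Z)), mul(add(SZ, add(Z, Z)), add(add(SZ, SSZ), add(Z, Z))))))))))
  →24  S(S(S(S(S(S(add(add(Z, Z), mul(add(SZ, add(Z, Z)), add(add(SZ, SSZ), add(Z, Z))))))))))
  →25  S(S(S(S(S(S(add(Z, mul(add(SZ, add(Z, Z)), add(add(SZ, SSZ), add(Z, Z))))))))))
  →26  S(S(S(S(S(S(mul(add(SZ, add(Z, Z)), add(add(SZ, SSZ), add(Z, Z)))))))))
  →27  S(S(S(S(S(S(mul(S(add(Z, add(Z, Z))), add(add(SZ, SSZ), add(Z, Z)))))))))
  →28  S(S(S(S(S(S(add(add(add(SZ, SSZ), add(Z, Z)), mul(add(Z, add(Z, Z)), add(add(SZ, SSZ), add(Z, Z))))))))))
  →29  S(S(S(S(S(S(add(add(S(add(Z, SSZ)), add(Z, Z)), mul(add(Z, add(Z, Z)), add(add(SZ, SSZ), add(Z, Z))))))))))
  →30  S(S(S(S(S(S(add(S(add(add(Z, SSZ), add(Z, Z))), mul(add(Z, add(Z, Z)), add(add(SZ, SSZ), add(Z, Z))))))))))
  →31  S(S(S(S(S(S(S(add(add(add(Z, SSZ), add(Z, Z)), mul(add(Z, add(Z, Z)), add(add(SZ, SSZ), add(Z, Z)))))))))))
  →32  S(S(S(S(S(S(S(add(add(SSZ, add(Z, Z)), mul(add(Z, add(Z, Z)), add(add(SZ, SSZ), add(Z, Z)))))))))))
  →33  S(S(S(S(S(S(S(add(S(add(SZ, add(Z, Z))), mul(add(Z, add(Z, Z)), add(add(SZ, SSZ), add(Z, Z)))))))))))
  →34  S(S(S(S(S(S(S(S(add(add(SZ, add(Z, Z)), mul(add(Z, add(Z, Z)), add(add(SZ, SSZ), add(Z, Z))))))))))))
  →35  S(S(S(S(S(S(S(S(add(S(add(Z, add(Z, Z))), mul(add(Z, add(Z, Z)), add(add(SZ, SSZ), add(Z, Z))))))))))))
  →36  S(S(S(S(S(S(S(S(S(add(add(Z, add(Z, Z)), mul(add(Z, add(Z, Z)), add(add(SZ, SSZ), add(Z, Z)))))))))))))
  →37  S(S(S(S(S(S(S(S(S(add(add(Z, Z), mul(add(Z, add(Z, Z)), add(add(SZ, SSZ), add(Z, Z)))))))))))))
  →38  S(S(S(S(S(S(S(S(S(add(Z, mul(add(Z, add(Z, Z)), add(add(SZ, SSZ), add(Z, Z)))))))))))))
  →39  S(S(S(S(S(S(S(S(S(mul(add(Z, add(Z, Z)), add(add(SZ, SSZ), add(Z, Z))))))))))))
  →40  S(S(S(S(S(S(S(S(S(mul(add(Z, Z), add(add(SZ, SSZ), add(Z, Z))))))))))))
  →41  S(S(S(S(S(S(S(S(S(mul(Z, add(add(SZ, SSZ), add(Z, Z))))))))))))
  →42  S^9(Z)

Answer: SAME — A ⇓ S^9(Z), B ⇓ S^9(Z)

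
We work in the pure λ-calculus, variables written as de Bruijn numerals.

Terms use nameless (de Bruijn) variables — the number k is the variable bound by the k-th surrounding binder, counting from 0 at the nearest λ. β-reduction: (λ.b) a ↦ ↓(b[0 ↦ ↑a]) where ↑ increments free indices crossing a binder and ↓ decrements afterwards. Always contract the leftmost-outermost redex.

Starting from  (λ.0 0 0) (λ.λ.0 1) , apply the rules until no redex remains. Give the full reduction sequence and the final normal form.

Answer: normal form = λ.0 (λ.λ.0 1)  (in 4 steps)

Reduction:
  start: (λ.0 0 0) (λ.λ.0 1)
  step 1: (λ.λ.0 1) (λ.λ.0 1) (λ.λ.0 1)
  step 2: (λ.0 (λ.λ.0 1)) (λ.λ.0 1)
  step 3: (λ.λ.0 1) (λ.λ.0 1)
  step 4: λ.0 (λ.λ.0 1)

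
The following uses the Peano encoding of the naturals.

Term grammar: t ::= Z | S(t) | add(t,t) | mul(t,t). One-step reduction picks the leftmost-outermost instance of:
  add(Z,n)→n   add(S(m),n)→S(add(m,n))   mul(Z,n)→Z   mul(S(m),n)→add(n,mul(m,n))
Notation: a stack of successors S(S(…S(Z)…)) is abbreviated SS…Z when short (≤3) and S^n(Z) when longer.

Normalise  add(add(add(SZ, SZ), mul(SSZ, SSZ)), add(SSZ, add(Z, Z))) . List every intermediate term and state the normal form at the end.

  start: add(add(add(SZ, SZ), mul(SSZ, SSZ)), add(SSZ, add(Z, Z)))
  →1  add(add(S(add(Z, SZ)), mul(SSZ, SSZ)), add(SSZ, add(Z, Z)))
  →2  add(S(add(add(Z, SZ), mul(SSZ, SSZ))), add(SSZ, add(Z, Z)))
  →3  S(add(add(add(Z, SZ), mul(SSZ, SSZ)), add(SSZ, add(Z, Z))))
  →4  S(add(add(SZ, mul(SSZ, SSZ)), add(SSZ, add(Z, Z))))
  →5  S(add(S(add(Z, mul(SSZ, SSZ))), add(SSZ, add(Z, Z))))
  →6  S(S(add(add(Z, mul(SSZ, SSZ)), add(SSZ, add(Z, Z)))))
  →7  S(S(add(mul(SSZ, SSZ), add(SSZ, add(Z, Z)))))
  →8  S(S(add(add(SSZ, mul(SZ, SSZ)), add(SSZ, add(Z, Z)))))
  →9  S(S(add(S(add(SZ, mul(SZ, SSZ))), add(SSZ, add(Z, Z)))))
  →10  S(S(S(add(add(SZ, mul(SZ, SSZ)), add(SSZ, add(Z, Z))))))
  →11  S(S(S(add(S(add(Z, mul(SZ, SSZ))), add(SSZ, add(Z, Z))))))
  →12  S(S(S(S(add(add(Z, mul(SZ, SSZ)), add(SSZ, add(Z, Z)))))))
  →13  S(S(S(S(add(mul(SZ, SSZ), add(SSZ, add(Z, Z)))))))
  →14  S(S(S(S(add(add(SSZ, mul(Z, SSZ)), add(SSZ, add(Z, Z)))))))
  →15  S(S(S(S(add(S(add(SZ, mul(Z, SSZ))), add(SSZ, add(Z, Z)))))))
  →16  S(S(S(S(S(add(add(SZ, mul(Z, SSZ)), add(SSZ, add(Z, Z))))))))
  →17  S(S(S(S(S(add(S(add(Z, mul(Z, SSZ))), add(SSZ, add(Z, Z))))))))
  →18  S(S(S(S(S(S(add(add(Z, mul(Z, SSZ)), add(SSZ, add(Z, Z)))))))))
  →19  S(S(S(S(S(S(add(mul(Z, SSZ), add(SSZ, add(Z, Z)))))))))
  →20  S(S(S(S(S(S(add(Z, add(SSZ, add(Z, Z)))))))))
  →21  S(S(S(S(S(S(add(SSZ, add(Z, Z))))))))
  →22  S(S(S(S(S(S(S(add(SZ, add(Z, Z)))))))))
  →23  S(S(S(S(S(S(S(S(add(Z, add(Z, Z))))))))))
  →24  S(S(S(S(S(S(S(S(add(Z, Z)))))))))
  →25  S^8(Z)

Answer: normal form = S^8(Z)  (in 25 steps)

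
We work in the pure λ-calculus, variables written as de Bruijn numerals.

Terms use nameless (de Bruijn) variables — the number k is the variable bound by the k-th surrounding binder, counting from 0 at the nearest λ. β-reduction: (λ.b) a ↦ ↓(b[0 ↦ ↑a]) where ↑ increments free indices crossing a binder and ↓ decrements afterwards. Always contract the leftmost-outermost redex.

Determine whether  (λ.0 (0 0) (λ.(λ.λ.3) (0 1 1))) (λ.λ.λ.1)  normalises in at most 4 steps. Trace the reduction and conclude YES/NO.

Answer: YES — reaches normal form λ.λ.λ.λ.λ.λ.1 in 4 ≤ 4 steps

Derivation:
  start: (λ.0 (0 0) (λ.(λ.λ.3) (0 1 1))) (λ.λ.λ.1)
  step 1: (λ.λ.λ.1) ((λ.λ.λ.1) (λ.λ.λ.1)) (λ.(λ.λ.λ.λ.λ.1) (0 (λ.λ.λ.1) (λ.λ.λ.1)))
  step 2: (λ.λ.1) (λ.(λ.λ.λ.λ.λ.1) (0 (λ.λ.λ.1) (λ.λ.λ.1)))
  step 3: λ.λ.(λ.λ.λ.λ.λ.1) (0 (λ.λ.λ.1) (λ.λ.λ.1))
  step 4: λ.λ.λ.λ.λ.λ.1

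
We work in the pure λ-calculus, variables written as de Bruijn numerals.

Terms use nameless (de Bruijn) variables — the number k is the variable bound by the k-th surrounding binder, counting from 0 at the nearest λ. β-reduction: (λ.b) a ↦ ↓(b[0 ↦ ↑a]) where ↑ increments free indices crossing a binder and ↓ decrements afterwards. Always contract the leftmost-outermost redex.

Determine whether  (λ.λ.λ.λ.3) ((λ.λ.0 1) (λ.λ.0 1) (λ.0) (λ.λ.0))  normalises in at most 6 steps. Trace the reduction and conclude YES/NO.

Answer: YES — reaches normal form λ.λ.λ.λ.0 (λ.λ.0) in 5 ≤ 6 steps

Reduction:
  start: (λ.λ.λ.λ.3) ((λ.λ.0 1) (λ.λ.0 1) (λ.0) (λ.λ.0))
  step 1: λ.λ.λ.(λ.λ.0 1) (λ.λ.0 1) (λ.0) (λ.λ.0)
  step 2: λ.λ.λ.(λ.0 (λ.λ.0 1)) (λ.0) (λ.λ.0)
  step 3: λ.λ.λ.(λ.0) (λ.λ.0 1) (λ.λ.0)
  step 4: λ.λ.λ.(λ.λ.0 1) (λ.λ.0)
  step 5: λ.λ.λ.λ.0 (λ.λ.0)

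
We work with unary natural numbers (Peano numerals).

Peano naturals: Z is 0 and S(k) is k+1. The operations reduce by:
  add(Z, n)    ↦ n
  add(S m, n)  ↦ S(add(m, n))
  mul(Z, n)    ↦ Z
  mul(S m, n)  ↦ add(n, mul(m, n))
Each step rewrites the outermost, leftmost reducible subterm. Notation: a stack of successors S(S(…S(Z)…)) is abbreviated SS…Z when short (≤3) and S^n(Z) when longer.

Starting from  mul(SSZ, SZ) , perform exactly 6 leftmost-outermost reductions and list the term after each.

Answer: after 6 steps: S(S(mul(Z, SZ)))

Working:
  start: mul(SSZ, SZ)
  step 1: add(SZ, mul(SZ, SZ))
  step 2: S(add(Z, mul(SZ, SZ)))
  step 3: S(mul(SZ, SZ))
  step 4: S(add(SZ, mul(Z, SZ)))
  step 5: S(S(add(Z, mul(Z, SZ))))
  step 6: S(S(mul(Z, SZ)))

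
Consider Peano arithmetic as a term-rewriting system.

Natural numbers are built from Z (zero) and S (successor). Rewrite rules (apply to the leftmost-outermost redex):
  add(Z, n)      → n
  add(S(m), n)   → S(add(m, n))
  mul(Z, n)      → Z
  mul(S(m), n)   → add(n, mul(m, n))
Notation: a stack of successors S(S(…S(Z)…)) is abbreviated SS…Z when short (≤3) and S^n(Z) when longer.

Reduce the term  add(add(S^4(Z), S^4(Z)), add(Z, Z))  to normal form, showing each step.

Answer: normal form = S^8(Z)  (in 15 steps)

Reduction:
  start: add(add(S^4(Z), S^4(Z)), add(Z, Z))
  [1] add(S(add(SSSZ, S^4(Z))), add(Z, Z))
  [2] S(add(add(SSSZ, S^4(Z)), add(Z, Z)))
  [3] S(add(S(add(SSZ, S^4(Z))), add(Z, Z)))
  [4] S(S(add(add(SSZ, S^4(Z)), add(Z, Z))))
  [5] S(S(add(S(add(SZ, S^4(Z))), add(Z, Z))))
  [6] S(S(S(add(add(SZ, S^4(Z)), add(Z, Z)))))
  [7] S(S(S(add(S(add(Z, S^4(Z))), add(Z, Z)))))
  [8] S(S(S(S(add(add(Z, S^4(Z)), add(Z, Z))))))
  [9] S(S(S(S(add(S^4(Z), add(Z, Z))))))
  [10] S(S(S(S(S(add(SSSZ, add(Z, Z)))))))
  [11] S(S(S(S(S(S(add(SSZ, add(Z, Z))))))))
  [12] S(S(S(S(S(S(S(add(SZ, add(Z, Z)))))))))
  [13] S(S(S(S(S(S(S(S(add(Z, add(Z, Z))))))))))
  [14] S(S(S(S(S(S(S(S(add(Z, Z)))))))))
  [15] S^8(Z)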